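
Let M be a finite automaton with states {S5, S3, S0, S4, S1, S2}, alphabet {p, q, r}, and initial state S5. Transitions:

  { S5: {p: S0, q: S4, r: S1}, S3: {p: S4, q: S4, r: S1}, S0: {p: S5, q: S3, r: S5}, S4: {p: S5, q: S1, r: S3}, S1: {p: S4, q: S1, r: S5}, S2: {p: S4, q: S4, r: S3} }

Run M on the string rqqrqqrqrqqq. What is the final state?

S1

start at S5
read 'r': S5 → S1
read 'q': S1 → S1
read 'q': S1 → S1
read 'r': S1 → S5
read 'q': S5 → S4
read 'q': S4 → S1
read 'r': S1 → S5
read 'q': S5 → S4
read 'r': S4 → S3
read 'q': S3 → S4
read 'q': S4 → S1
read 'q': S1 → S1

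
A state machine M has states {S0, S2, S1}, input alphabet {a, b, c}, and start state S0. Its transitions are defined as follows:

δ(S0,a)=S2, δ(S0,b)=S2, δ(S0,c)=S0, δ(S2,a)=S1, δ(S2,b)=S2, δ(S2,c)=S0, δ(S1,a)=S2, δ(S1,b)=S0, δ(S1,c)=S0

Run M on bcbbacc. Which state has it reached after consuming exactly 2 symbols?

S0

start at S0
read 'b': S0 → S2
read 'c': S2 → S0
After 2 symbols: S0.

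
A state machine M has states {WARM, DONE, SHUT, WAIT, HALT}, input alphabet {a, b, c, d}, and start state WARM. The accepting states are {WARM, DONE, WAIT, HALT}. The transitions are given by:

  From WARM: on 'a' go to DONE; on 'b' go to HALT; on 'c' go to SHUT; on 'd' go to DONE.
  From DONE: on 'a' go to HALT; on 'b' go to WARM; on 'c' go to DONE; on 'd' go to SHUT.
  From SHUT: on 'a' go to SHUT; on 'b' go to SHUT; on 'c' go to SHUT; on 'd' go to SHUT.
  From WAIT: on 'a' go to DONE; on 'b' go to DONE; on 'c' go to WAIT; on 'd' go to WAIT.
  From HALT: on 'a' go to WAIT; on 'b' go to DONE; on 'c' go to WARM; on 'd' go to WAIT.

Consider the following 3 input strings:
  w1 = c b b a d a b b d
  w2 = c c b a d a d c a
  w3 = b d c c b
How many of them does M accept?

w1:
  start at WARM
  read 'c': WARM → SHUT
  read 'b': SHUT → SHUT
  read 'b': SHUT → SHUT
  read 'a': SHUT → SHUT
  read 'd': SHUT → SHUT
  read 'a': SHUT → SHUT
  read 'b': SHUT → SHUT
  read 'b': SHUT → SHUT
  read 'd': SHUT → SHUT
  end SHUT, rejected
w2:
  start at WARM
  read 'c': WARM → SHUT
  read 'c': SHUT → SHUT
  read 'b': SHUT → SHUT
  read 'a': SHUT → SHUT
  read 'd': SHUT → SHUT
  read 'a': SHUT → SHUT
  read 'd': SHUT → SHUT
  read 'c': SHUT → SHUT
  read 'a': SHUT → SHUT
  end SHUT, rejected
w3:
  start at WARM
  read 'b': WARM → HALT
  read 'd': HALT → WAIT
  read 'c': WAIT → WAIT
  read 'c': WAIT → WAIT
  read 'b': WAIT → DONE
  end DONE, accepted

1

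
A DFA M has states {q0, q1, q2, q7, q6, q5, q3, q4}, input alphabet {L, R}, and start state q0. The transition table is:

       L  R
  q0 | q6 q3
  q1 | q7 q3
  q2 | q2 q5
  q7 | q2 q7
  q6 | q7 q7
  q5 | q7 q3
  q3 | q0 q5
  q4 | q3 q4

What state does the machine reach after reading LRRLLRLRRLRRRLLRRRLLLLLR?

Trace: q0 -L-> q6 -R-> q7 -R-> q7 -L-> q2 -L-> q2 -R-> q5 -L-> q7 -R-> q7 -R-> q7 -L-> q2 -R-> q5 -R-> q3 -R-> q5 -L-> q7 -L-> q2 -R-> q5 -R-> q3 -R-> q5 -L-> q7 -L-> q2 -L-> q2 -L-> q2 -L-> q2 -R-> q5

q5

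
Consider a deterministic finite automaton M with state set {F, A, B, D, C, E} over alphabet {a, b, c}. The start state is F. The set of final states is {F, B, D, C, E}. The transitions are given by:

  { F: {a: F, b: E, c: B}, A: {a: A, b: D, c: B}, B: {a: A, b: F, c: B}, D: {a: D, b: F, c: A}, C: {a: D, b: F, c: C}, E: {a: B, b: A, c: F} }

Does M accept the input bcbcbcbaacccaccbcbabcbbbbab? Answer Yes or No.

Trace: F -b-> E -c-> F -b-> E -c-> F -b-> E -c-> F -b-> E -a-> B -a-> A -c-> B -c-> B -c-> B -a-> A -c-> B -c-> B -b-> F -c-> B -b-> F -a-> F -b-> E -c-> F -b-> E -b-> A -b-> D -b-> F -a-> F -b-> E
End state E is accepting.

Yes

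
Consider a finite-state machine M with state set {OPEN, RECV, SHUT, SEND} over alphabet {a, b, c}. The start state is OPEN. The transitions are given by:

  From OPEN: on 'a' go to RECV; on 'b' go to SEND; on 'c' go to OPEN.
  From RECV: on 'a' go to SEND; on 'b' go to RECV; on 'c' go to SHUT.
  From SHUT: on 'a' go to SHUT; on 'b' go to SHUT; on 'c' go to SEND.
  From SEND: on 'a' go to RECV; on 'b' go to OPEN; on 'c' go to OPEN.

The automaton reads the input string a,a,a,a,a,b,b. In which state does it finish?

RECV

start at OPEN
read 'a': OPEN → RECV
read 'a': RECV → SEND
read 'a': SEND → RECV
read 'a': RECV → SEND
read 'a': SEND → RECV
read 'b': RECV → RECV
read 'b': RECV → RECV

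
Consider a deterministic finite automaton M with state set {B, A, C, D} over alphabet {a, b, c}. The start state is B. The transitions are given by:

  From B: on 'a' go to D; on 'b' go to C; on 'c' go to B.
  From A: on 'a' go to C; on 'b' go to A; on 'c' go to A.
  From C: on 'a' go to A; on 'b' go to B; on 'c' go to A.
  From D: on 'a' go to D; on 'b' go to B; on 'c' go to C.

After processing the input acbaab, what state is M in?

B → D → C → B → D → D → B

B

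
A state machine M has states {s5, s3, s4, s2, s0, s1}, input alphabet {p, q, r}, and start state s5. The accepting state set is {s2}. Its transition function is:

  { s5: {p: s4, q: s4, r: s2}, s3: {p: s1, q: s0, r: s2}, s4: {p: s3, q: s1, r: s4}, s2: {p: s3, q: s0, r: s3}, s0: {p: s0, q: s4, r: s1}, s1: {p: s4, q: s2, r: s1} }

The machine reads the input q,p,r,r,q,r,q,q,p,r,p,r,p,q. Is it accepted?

start at s5
read 'q': s5 → s4
read 'p': s4 → s3
read 'r': s3 → s2
read 'r': s2 → s3
read 'q': s3 → s0
read 'r': s0 → s1
read 'q': s1 → s2
read 'q': s2 → s0
read 'p': s0 → s0
read 'r': s0 → s1
read 'p': s1 → s4
read 'r': s4 → s4
read 'p': s4 → s3
read 'q': s3 → s0
End state s0 is not accepting.

No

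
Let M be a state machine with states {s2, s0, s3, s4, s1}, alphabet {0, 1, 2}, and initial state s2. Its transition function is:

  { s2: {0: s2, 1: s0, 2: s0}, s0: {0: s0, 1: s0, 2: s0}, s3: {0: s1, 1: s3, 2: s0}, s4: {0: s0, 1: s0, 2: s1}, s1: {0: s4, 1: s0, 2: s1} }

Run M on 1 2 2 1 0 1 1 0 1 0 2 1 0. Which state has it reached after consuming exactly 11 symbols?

Trace: s2 -1-> s0 -2-> s0 -2-> s0 -1-> s0 -0-> s0 -1-> s0 -1-> s0 -0-> s0 -1-> s0 -0-> s0 -2-> s0
After 11 symbols: s0.

s0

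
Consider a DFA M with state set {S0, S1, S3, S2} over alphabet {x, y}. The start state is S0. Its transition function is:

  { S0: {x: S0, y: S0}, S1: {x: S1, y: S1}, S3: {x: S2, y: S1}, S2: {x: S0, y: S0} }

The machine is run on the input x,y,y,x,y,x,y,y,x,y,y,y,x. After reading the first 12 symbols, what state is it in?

start at S0
read 'x': S0 → S0
read 'y': S0 → S0
read 'y': S0 → S0
read 'x': S0 → S0
read 'y': S0 → S0
read 'x': S0 → S0
read 'y': S0 → S0
read 'y': S0 → S0
read 'x': S0 → S0
read 'y': S0 → S0
read 'y': S0 → S0
read 'y': S0 → S0
After 12 symbols: S0.

S0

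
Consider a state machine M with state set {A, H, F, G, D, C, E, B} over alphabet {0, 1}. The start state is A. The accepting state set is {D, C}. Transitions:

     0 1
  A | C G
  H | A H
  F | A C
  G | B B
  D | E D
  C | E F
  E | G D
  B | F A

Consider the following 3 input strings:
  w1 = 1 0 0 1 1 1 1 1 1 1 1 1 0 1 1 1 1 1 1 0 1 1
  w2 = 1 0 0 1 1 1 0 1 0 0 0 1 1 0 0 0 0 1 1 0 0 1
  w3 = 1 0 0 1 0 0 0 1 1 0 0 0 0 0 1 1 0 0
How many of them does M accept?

1

w1:
  start at A
  read '1': A → G
  read '0': G → B
  read '0': B → F
  read '1': F → C
  read '1': C → F
  read '1': F → C
  read '1': C → F
  read '1': F → C
  read '1': C → F
  read '1': F → C
  read '1': C → F
  read '1': F → C
  read '0': C → E
  read '1': E → D
  read '1': D → D
  read '1': D → D
  read '1': D → D
  read '1': D → D
  read '1': D → D
  read '0': D → E
  read '1': E → D
  read '1': D → D
  end D, accepted
w2:
  start at A
  read '1': A → G
  read '0': G → B
  read '0': B → F
  read '1': F → C
  read '1': C → F
  read '1': F → C
  read '0': C → E
  read '1': E → D
  read '0': D → E
  read '0': E → G
  read '0': G → B
  read '1': B → A
  read '1': A → G
  read '0': G → B
  read '0': B → F
  read '0': F → A
  read '0': A → C
  read '1': C → F
  read '1': F → C
  read '0': C → E
  read '0': E → G
  read '1': G → B
  end B, rejected
w3:
  start at A
  read '1': A → G
  read '0': G → B
  read '0': B → F
  read '1': F → C
  read '0': C → E
  read '0': E → G
  read '0': G → B
  read '1': B → A
  read '1': A → G
  read '0': G → B
  read '0': B → F
  read '0': F → A
  read '0': A → C
  read '0': C → E
  read '1': E → D
  read '1': D → D
  read '0': D → E
  read '0': E → G
  end G, rejected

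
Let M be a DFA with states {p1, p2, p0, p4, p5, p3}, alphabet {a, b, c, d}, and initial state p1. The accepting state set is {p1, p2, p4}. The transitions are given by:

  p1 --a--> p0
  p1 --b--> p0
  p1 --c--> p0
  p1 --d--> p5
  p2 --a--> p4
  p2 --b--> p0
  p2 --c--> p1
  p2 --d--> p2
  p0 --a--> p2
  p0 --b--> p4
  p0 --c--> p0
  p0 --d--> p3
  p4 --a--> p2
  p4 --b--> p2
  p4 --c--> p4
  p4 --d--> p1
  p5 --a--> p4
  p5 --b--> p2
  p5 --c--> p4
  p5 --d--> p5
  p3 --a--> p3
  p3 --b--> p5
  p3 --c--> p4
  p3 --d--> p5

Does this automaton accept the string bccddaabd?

No

p1 → p0 → p0 → p0 → p3 → p5 → p4 → p2 → p0 → p3
End state p3 is not accepting.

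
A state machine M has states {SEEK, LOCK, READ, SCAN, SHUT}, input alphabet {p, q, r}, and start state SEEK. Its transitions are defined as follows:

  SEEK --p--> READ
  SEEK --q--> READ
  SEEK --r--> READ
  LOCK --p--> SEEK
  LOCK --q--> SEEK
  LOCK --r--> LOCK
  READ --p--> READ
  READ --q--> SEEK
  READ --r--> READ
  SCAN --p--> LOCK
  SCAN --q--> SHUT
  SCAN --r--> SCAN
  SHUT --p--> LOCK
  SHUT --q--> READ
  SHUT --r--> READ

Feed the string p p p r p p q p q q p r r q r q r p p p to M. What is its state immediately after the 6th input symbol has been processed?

READ

start at SEEK
read 'p': SEEK → READ
read 'p': READ → READ
read 'p': READ → READ
read 'r': READ → READ
read 'p': READ → READ
read 'p': READ → READ
After 6 symbols: READ.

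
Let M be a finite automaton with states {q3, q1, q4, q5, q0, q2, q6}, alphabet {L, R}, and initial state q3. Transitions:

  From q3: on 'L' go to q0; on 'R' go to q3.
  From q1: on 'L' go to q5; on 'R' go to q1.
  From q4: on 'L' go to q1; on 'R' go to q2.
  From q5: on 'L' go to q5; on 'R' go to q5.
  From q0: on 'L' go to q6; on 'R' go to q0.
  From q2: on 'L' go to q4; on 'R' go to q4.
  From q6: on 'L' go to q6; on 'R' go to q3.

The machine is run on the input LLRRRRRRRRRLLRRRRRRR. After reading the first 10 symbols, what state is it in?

q3

q3 → q0 → q6 → q3 → q3 → q3 → q3 → q3 → q3 → q3 → q3
After 10 symbols: q3.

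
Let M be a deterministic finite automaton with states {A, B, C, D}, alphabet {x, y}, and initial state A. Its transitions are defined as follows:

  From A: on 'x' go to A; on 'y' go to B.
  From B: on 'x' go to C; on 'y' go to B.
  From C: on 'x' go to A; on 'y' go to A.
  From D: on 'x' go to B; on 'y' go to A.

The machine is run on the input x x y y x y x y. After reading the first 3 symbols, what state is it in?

A → A → A → B
After 3 symbols: B.

B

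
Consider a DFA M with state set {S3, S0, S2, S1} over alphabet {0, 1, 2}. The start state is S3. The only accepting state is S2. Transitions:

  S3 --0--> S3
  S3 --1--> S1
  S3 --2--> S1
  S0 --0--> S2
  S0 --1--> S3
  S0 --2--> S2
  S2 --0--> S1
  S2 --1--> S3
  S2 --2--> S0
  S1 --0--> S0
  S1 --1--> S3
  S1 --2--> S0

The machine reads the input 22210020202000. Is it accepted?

No

Trace: S3 -2-> S1 -2-> S0 -2-> S2 -1-> S3 -0-> S3 -0-> S3 -2-> S1 -0-> S0 -2-> S2 -0-> S1 -2-> S0 -0-> S2 -0-> S1 -0-> S0
End state S0 is not accepting.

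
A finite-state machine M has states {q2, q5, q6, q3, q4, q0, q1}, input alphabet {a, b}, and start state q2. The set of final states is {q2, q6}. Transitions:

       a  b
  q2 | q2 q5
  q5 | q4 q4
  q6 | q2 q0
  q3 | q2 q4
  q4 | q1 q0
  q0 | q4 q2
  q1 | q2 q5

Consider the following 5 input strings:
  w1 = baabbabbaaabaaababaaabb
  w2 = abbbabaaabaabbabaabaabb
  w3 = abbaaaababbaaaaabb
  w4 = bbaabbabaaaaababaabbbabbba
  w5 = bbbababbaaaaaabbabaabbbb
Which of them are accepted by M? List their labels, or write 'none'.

w5

w1: Trace: q2 -b-> q5 -a-> q4 -a-> q1 -b-> q5 -b-> q4 -a-> q1 -b-> q5 -b-> q4 -a-> q1 -a-> q2 -a-> q2 -b-> q5 -a-> q4 -a-> q1 -a-> q2 -b-> q5 -a-> q4 -b-> q0 -a-> q4 -a-> q1 -a-> q2 -b-> q5 -b-> q4  → end q4, rejected
w2: Trace: q2 -a-> q2 -b-> q5 -b-> q4 -b-> q0 -a-> q4 -b-> q0 -a-> q4 -a-> q1 -a-> q2 -b-> q5 -a-> q4 -a-> q1 -b-> q5 -b-> q4 -a-> q1 -b-> q5 -a-> q4 -a-> q1 -b-> q5 -a-> q4 -a-> q1 -b-> q5 -b-> q4  → end q4, rejected
w3: Trace: q2 -a-> q2 -b-> q5 -b-> q4 -a-> q1 -a-> q2 -a-> q2 -a-> q2 -b-> q5 -a-> q4 -b-> q0 -b-> q2 -a-> q2 -a-> q2 -a-> q2 -a-> q2 -a-> q2 -b-> q5 -b-> q4  → end q4, rejected
w4: Trace: q2 -b-> q5 -b-> q4 -a-> q1 -a-> q2 -b-> q5 -b-> q4 -a-> q1 -b-> q5 -a-> q4 -a-> q1 -a-> q2 -a-> q2 -a-> q2 -b-> q5 -a-> q4 -b-> q0 -a-> q4 -a-> q1 -b-> q5 -b-> q4 -b-> q0 -a-> q4 -b-> q0 -b-> q2 -b-> q5 -a-> q4  → end q4, rejected
w5: Trace: q2 -b-> q5 -b-> q4 -b-> q0 -a-> q4 -b-> q0 -a-> q4 -b-> q0 -b-> q2 -a-> q2 -a-> q2 -a-> q2 -a-> q2 -a-> q2 -a-> q2 -b-> q5 -b-> q4 -a-> q1 -b-> q5 -a-> q4 -a-> q1 -b-> q5 -b-> q4 -b-> q0 -b-> q2  → end q2, accepted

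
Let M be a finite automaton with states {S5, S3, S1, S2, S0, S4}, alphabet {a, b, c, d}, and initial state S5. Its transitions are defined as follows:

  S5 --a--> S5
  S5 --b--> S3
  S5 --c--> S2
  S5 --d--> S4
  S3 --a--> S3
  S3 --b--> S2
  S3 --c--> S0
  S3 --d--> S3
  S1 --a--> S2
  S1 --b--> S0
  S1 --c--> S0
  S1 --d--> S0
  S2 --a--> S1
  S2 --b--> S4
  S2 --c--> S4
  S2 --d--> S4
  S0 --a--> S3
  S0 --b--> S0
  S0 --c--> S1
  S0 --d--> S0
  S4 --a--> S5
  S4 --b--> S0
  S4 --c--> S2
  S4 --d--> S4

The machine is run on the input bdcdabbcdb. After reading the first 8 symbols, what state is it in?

S5 → S3 → S3 → S0 → S0 → S3 → S2 → S4 → S2
After 8 symbols: S2.

S2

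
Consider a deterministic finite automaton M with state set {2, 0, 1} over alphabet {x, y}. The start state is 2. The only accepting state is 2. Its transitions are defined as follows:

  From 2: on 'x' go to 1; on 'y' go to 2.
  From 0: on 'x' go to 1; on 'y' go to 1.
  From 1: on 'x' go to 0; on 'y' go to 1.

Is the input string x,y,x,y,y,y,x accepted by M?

2 → 1 → 1 → 0 → 1 → 1 → 1 → 0
End state 0 is not accepting.

No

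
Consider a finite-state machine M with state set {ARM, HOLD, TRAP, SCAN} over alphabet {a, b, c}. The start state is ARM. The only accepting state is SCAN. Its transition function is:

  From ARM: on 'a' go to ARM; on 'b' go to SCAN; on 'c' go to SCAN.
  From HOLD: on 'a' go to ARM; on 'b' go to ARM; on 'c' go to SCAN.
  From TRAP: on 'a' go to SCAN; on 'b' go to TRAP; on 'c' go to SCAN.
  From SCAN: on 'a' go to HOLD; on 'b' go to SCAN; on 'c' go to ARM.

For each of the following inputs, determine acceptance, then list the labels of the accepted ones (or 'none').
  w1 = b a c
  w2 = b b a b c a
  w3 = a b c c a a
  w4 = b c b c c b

w1: ARM → SCAN → HOLD → SCAN  → end SCAN, accepted
w2: ARM → SCAN → SCAN → HOLD → ARM → SCAN → HOLD  → end HOLD, rejected
w3: ARM → ARM → SCAN → ARM → SCAN → HOLD → ARM  → end ARM, rejected
w4: ARM → SCAN → ARM → SCAN → ARM → SCAN → SCAN  → end SCAN, accepted

w1, w4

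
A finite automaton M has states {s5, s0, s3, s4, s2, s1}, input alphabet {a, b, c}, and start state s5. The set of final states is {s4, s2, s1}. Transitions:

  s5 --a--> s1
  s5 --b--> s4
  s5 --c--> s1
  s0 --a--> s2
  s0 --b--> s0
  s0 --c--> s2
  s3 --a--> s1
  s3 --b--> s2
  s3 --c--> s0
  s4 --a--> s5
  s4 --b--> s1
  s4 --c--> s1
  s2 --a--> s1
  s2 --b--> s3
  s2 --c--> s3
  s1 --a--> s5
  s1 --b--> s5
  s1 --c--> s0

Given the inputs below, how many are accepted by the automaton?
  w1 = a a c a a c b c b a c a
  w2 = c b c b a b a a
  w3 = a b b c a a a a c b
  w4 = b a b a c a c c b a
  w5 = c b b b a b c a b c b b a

2

w1: s5 → s1 → s5 → s1 → s5 → s1 → s0 → s0 → s2 → s3 → s1 → s0 → s2  → end s2, accepted
w2: s5 → s1 → s5 → s1 → s5 → s1 → s5 → s1 → s5  → end s5, rejected
w3: s5 → s1 → s5 → s4 → s1 → s5 → s1 → s5 → s1 → s0 → s0  → end s0, rejected
w4: s5 → s4 → s5 → s4 → s5 → s1 → s5 → s1 → s0 → s0 → s2  → end s2, accepted
w5: s5 → s1 → s5 → s4 → s1 → s5 → s4 → s1 → s5 → s4 → s1 → s5 → s4 → s5  → end s5, rejected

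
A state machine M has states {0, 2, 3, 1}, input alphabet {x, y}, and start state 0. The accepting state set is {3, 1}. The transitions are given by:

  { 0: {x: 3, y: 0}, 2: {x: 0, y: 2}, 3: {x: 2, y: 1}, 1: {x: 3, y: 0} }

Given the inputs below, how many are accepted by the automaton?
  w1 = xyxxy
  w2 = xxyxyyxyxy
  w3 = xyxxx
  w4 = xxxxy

2

w1:
  start at 0
  read 'x': 0 → 3
  read 'y': 3 → 1
  read 'x': 1 → 3
  read 'x': 3 → 2
  read 'y': 2 → 2
  end 2, rejected
w2:
  start at 0
  read 'x': 0 → 3
  read 'x': 3 → 2
  read 'y': 2 → 2
  read 'x': 2 → 0
  read 'y': 0 → 0
  read 'y': 0 → 0
  read 'x': 0 → 3
  read 'y': 3 → 1
  read 'x': 1 → 3
  read 'y': 3 → 1
  end 1, accepted
w3:
  start at 0
  read 'x': 0 → 3
  read 'y': 3 → 1
  read 'x': 1 → 3
  read 'x': 3 → 2
  read 'x': 2 → 0
  end 0, rejected
w4:
  start at 0
  read 'x': 0 → 3
  read 'x': 3 → 2
  read 'x': 2 → 0
  read 'x': 0 → 3
  read 'y': 3 → 1
  end 1, accepted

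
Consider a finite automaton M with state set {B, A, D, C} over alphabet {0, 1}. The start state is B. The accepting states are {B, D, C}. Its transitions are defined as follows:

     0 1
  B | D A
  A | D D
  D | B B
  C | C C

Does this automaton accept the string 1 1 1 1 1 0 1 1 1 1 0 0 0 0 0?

Yes

B → A → D → B → A → D → B → A → D → B → A → D → B → D → B → D
End state D is accepting.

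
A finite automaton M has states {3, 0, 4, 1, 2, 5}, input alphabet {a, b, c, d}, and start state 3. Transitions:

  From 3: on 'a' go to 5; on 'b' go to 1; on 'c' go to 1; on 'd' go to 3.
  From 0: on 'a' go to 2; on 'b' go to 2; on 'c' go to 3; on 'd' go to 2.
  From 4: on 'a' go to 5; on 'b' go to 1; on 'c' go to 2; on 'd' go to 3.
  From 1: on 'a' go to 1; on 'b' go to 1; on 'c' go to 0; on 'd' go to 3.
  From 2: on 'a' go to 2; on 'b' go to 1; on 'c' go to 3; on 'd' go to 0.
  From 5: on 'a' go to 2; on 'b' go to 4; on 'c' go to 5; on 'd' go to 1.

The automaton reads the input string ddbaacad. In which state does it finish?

3 → 3 → 3 → 1 → 1 → 1 → 0 → 2 → 0

0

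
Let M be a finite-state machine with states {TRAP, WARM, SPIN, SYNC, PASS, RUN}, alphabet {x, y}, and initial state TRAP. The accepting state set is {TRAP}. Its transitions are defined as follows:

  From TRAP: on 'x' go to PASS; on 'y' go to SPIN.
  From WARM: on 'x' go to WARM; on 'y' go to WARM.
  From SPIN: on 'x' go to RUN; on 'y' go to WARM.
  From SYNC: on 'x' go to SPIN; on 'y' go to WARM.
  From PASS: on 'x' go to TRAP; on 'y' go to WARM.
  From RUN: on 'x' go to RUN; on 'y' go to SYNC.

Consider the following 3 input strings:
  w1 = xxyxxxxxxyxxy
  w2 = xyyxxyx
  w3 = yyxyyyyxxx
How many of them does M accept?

w1: TRAP → PASS → TRAP → SPIN → RUN → RUN → RUN → RUN → RUN → RUN → SYNC → SPIN → RUN → SYNC  → end SYNC, rejected
w2: TRAP → PASS → WARM → WARM → WARM → WARM → WARM → WARM  → end WARM, rejected
w3: TRAP → SPIN → WARM → WARM → WARM → WARM → WARM → WARM → WARM → WARM → WARM  → end WARM, rejected

0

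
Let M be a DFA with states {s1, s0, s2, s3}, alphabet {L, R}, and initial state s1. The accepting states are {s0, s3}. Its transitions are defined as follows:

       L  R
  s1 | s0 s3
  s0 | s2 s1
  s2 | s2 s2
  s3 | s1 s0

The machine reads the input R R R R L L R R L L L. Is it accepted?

Trace: s1 -R-> s3 -R-> s0 -R-> s1 -R-> s3 -L-> s1 -L-> s0 -R-> s1 -R-> s3 -L-> s1 -L-> s0 -L-> s2
End state s2 is not accepting.

No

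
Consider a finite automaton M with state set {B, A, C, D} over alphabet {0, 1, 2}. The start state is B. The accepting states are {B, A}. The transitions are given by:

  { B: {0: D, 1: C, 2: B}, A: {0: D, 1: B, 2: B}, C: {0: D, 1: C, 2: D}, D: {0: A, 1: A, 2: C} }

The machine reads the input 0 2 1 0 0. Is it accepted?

B → D → C → C → D → A
End state A is accepting.

Yes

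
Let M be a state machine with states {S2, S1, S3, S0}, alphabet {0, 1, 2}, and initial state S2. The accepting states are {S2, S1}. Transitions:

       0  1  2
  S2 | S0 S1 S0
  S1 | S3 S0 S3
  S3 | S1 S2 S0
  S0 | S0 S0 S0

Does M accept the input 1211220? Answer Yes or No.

Trace: S2 -1-> S1 -2-> S3 -1-> S2 -1-> S1 -2-> S3 -2-> S0 -0-> S0
End state S0 is not accepting.

No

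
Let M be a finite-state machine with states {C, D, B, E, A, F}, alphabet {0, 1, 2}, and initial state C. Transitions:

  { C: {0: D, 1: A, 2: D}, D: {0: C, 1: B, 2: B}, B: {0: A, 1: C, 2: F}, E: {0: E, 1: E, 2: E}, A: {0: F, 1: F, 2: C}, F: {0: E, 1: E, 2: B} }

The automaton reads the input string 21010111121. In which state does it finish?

E

start at C
read '2': C → D
read '1': D → B
read '0': B → A
read '1': A → F
read '0': F → E
read '1': E → E
read '1': E → E
read '1': E → E
read '1': E → E
read '2': E → E
read '1': E → E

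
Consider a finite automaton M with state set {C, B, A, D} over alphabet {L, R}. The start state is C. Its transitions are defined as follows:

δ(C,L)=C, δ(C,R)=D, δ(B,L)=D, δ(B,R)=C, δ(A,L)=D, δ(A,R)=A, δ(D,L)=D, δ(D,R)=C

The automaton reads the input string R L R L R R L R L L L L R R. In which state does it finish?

D

Trace: C -R-> D -L-> D -R-> C -L-> C -R-> D -R-> C -L-> C -R-> D -L-> D -L-> D -L-> D -L-> D -R-> C -R-> D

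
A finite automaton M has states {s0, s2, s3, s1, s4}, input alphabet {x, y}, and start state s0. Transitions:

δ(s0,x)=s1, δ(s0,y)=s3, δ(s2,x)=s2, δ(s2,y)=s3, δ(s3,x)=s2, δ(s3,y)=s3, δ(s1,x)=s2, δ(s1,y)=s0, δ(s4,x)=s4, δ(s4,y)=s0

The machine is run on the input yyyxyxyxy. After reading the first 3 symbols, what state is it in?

s3

Trace: s0 -y-> s3 -y-> s3 -y-> s3
After 3 symbols: s3.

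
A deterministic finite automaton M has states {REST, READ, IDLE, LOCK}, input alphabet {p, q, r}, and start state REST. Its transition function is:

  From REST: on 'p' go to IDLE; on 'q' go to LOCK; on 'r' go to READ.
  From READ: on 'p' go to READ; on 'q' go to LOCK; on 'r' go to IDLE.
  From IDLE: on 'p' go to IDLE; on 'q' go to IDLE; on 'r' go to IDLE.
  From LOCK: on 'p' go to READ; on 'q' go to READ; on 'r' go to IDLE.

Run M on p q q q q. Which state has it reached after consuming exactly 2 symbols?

Trace: REST -p-> IDLE -q-> IDLE
After 2 symbols: IDLE.

IDLE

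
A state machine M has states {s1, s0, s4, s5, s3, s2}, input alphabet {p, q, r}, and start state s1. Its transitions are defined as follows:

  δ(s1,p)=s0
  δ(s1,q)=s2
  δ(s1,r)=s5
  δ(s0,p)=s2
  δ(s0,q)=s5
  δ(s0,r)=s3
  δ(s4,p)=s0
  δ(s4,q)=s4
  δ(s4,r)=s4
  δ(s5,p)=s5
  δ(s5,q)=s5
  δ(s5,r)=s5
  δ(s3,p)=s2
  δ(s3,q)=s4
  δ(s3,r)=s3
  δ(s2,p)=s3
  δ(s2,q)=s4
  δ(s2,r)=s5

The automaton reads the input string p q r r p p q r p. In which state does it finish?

start at s1
read 'p': s1 → s0
read 'q': s0 → s5
read 'r': s5 → s5
read 'r': s5 → s5
read 'p': s5 → s5
read 'p': s5 → s5
read 'q': s5 → s5
read 'r': s5 → s5
read 'p': s5 → s5

s5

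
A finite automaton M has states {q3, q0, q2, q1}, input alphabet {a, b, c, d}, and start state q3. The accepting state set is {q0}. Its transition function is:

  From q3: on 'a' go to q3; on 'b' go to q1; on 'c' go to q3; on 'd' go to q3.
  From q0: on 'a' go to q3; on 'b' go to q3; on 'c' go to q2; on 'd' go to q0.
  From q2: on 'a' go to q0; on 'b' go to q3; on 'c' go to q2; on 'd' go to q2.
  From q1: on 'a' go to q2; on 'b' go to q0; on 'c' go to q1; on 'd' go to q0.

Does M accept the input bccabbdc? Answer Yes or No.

No

q3 → q1 → q1 → q1 → q2 → q3 → q1 → q0 → q2
End state q2 is not accepting.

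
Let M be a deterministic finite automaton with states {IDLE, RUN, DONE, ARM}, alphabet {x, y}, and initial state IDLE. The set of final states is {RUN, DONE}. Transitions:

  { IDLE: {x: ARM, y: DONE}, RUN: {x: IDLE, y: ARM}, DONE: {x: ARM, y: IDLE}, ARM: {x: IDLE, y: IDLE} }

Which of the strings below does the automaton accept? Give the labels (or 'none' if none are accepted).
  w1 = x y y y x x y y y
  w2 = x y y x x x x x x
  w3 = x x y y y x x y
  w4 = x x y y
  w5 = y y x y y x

w1:
  start at IDLE
  read 'x': IDLE → ARM
  read 'y': ARM → IDLE
  read 'y': IDLE → DONE
  read 'y': DONE → IDLE
  read 'x': IDLE → ARM
  read 'x': ARM → IDLE
  read 'y': IDLE → DONE
  read 'y': DONE → IDLE
  read 'y': IDLE → DONE
  end DONE, accepted
w2:
  start at IDLE
  read 'x': IDLE → ARM
  read 'y': ARM → IDLE
  read 'y': IDLE → DONE
  read 'x': DONE → ARM
  read 'x': ARM → IDLE
  read 'x': IDLE → ARM
  read 'x': ARM → IDLE
  read 'x': IDLE → ARM
  read 'x': ARM → IDLE
  end IDLE, rejected
w3:
  start at IDLE
  read 'x': IDLE → ARM
  read 'x': ARM → IDLE
  read 'y': IDLE → DONE
  read 'y': DONE → IDLE
  read 'y': IDLE → DONE
  read 'x': DONE → ARM
  read 'x': ARM → IDLE
  read 'y': IDLE → DONE
  end DONE, accepted
w4:
  start at IDLE
  read 'x': IDLE → ARM
  read 'x': ARM → IDLE
  read 'y': IDLE → DONE
  read 'y': DONE → IDLE
  end IDLE, rejected
w5:
  start at IDLE
  read 'y': IDLE → DONE
  read 'y': DONE → IDLE
  read 'x': IDLE → ARM
  read 'y': ARM → IDLE
  read 'y': IDLE → DONE
  read 'x': DONE → ARM
  end ARM, rejected

w1, w3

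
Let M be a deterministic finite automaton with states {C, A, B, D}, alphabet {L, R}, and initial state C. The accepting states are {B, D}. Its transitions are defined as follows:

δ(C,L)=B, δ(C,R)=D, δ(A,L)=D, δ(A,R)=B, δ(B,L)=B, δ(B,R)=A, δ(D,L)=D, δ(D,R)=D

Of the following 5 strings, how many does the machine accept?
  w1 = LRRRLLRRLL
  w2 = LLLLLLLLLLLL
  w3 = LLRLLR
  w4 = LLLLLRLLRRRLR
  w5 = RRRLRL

w1:
  start at C
  read 'L': C → B
  read 'R': B → A
  read 'R': A → B
  read 'R': B → A
  read 'L': A → D
  read 'L': D → D
  read 'R': D → D
  read 'R': D → D
  read 'L': D → D
  read 'L': D → D
  end D, accepted
w2:
  start at C
  read 'L': C → B
  read 'L': B → B
  read 'L': B → B
  read 'L': B → B
  read 'L': B → B
  read 'L': B → B
  read 'L': B → B
  read 'L': B → B
  read 'L': B → B
  read 'L': B → B
  read 'L': B → B
  read 'L': B → B
  end B, accepted
w3:
  start at C
  read 'L': C → B
  read 'L': B → B
  read 'R': B → A
  read 'L': A → D
  read 'L': D → D
  read 'R': D → D
  end D, accepted
w4:
  start at C
  read 'L': C → B
  read 'L': B → B
  read 'L': B → B
  read 'L': B → B
  read 'L': B → B
  read 'R': B → A
  read 'L': A → D
  read 'L': D → D
  read 'R': D → D
  read 'R': D → D
  read 'R': D → D
  read 'L': D → D
  read 'R': D → D
  end D, accepted
w5:
  start at C
  read 'R': C → D
  read 'R': D → D
  read 'R': D → D
  read 'L': D → D
  read 'R': D → D
  read 'L': D → D
  end D, accepted

5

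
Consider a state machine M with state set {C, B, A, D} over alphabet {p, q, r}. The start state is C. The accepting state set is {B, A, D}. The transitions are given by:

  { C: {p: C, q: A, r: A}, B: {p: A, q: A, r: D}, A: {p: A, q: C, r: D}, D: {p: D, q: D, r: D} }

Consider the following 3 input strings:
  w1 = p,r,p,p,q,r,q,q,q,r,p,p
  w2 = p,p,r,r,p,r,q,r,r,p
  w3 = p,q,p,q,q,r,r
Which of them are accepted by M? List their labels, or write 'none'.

w1: C → C → A → A → A → C → A → C → A → C → A → A → A  → end A, accepted
w2: C → C → C → A → D → D → D → D → D → D → D  → end D, accepted
w3: C → C → A → A → C → A → D → D  → end D, accepted

w1, w2, w3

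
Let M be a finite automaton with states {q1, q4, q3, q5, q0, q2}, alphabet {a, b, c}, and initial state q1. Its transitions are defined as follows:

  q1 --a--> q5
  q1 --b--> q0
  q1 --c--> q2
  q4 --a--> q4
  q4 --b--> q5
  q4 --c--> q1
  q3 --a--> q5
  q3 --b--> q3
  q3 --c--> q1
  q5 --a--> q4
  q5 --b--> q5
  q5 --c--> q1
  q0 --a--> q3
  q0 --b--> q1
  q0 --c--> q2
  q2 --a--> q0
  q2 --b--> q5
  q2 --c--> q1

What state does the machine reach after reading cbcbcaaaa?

q4

Trace: q1 -c-> q2 -b-> q5 -c-> q1 -b-> q0 -c-> q2 -a-> q0 -a-> q3 -a-> q5 -a-> q4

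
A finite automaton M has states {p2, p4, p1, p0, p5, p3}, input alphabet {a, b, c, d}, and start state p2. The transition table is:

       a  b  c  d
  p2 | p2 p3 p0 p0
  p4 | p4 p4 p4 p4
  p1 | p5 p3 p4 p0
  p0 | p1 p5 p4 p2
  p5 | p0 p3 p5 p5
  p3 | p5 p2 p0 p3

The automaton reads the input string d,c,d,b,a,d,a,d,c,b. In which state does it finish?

p4

start at p2
read 'd': p2 → p0
read 'c': p0 → p4
read 'd': p4 → p4
read 'b': p4 → p4
read 'a': p4 → p4
read 'd': p4 → p4
read 'a': p4 → p4
read 'd': p4 → p4
read 'c': p4 → p4
read 'b': p4 → p4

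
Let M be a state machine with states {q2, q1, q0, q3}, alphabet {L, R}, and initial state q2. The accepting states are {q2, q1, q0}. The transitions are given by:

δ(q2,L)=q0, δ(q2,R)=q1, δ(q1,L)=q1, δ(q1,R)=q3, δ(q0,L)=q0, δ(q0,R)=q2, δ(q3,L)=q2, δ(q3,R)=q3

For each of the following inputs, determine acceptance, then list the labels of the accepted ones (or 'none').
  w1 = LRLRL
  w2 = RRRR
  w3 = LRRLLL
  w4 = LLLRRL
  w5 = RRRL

w1, w3, w4, w5

w1:
  start at q2
  read 'L': q2 → q0
  read 'R': q0 → q2
  read 'L': q2 → q0
  read 'R': q0 → q2
  read 'L': q2 → q0
  end q0, accepted
w2:
  start at q2
  read 'R': q2 → q1
  read 'R': q1 → q3
  read 'R': q3 → q3
  read 'R': q3 → q3
  end q3, rejected
w3:
  start at q2
  read 'L': q2 → q0
  read 'R': q0 → q2
  read 'R': q2 → q1
  read 'L': q1 → q1
  read 'L': q1 → q1
  read 'L': q1 → q1
  end q1, accepted
w4:
  start at q2
  read 'L': q2 → q0
  read 'L': q0 → q0
  read 'L': q0 → q0
  read 'R': q0 → q2
  read 'R': q2 → q1
  read 'L': q1 → q1
  end q1, accepted
w5:
  start at q2
  read 'R': q2 → q1
  read 'R': q1 → q3
  read 'R': q3 → q3
  read 'L': q3 → q2
  end q2, accepted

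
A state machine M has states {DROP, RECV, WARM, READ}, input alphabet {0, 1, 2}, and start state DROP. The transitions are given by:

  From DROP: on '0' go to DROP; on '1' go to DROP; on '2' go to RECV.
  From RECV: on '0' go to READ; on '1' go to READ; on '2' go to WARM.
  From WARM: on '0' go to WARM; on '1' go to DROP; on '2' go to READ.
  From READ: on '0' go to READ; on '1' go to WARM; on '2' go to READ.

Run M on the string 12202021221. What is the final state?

Trace: DROP -1-> DROP -2-> RECV -2-> WARM -0-> WARM -2-> READ -0-> READ -2-> READ -1-> WARM -2-> READ -2-> READ -1-> WARM

WARM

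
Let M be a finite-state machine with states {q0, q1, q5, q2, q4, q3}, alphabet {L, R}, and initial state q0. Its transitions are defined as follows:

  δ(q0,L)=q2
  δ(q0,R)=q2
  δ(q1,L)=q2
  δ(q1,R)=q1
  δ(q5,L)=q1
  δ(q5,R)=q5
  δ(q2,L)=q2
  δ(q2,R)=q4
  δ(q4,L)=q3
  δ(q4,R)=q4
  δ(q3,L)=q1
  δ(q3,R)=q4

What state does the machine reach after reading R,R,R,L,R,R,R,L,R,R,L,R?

q4

Trace: q0 -R-> q2 -R-> q4 -R-> q4 -L-> q3 -R-> q4 -R-> q4 -R-> q4 -L-> q3 -R-> q4 -R-> q4 -L-> q3 -R-> q4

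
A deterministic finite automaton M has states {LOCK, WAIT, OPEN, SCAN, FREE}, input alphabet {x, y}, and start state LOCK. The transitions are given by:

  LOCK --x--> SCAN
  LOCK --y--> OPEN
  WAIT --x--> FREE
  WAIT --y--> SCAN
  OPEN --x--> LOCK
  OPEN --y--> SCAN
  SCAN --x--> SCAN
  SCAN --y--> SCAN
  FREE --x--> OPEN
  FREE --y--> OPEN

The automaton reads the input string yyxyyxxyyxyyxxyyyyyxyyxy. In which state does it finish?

SCAN

start at LOCK
read 'y': LOCK → OPEN
read 'y': OPEN → SCAN
read 'x': SCAN → SCAN
read 'y': SCAN → SCAN
read 'y': SCAN → SCAN
read 'x': SCAN → SCAN
read 'x': SCAN → SCAN
read 'y': SCAN → SCAN
read 'y': SCAN → SCAN
read 'x': SCAN → SCAN
read 'y': SCAN → SCAN
read 'y': SCAN → SCAN
read 'x': SCAN → SCAN
read 'x': SCAN → SCAN
read 'y': SCAN → SCAN
read 'y': SCAN → SCAN
read 'y': SCAN → SCAN
read 'y': SCAN → SCAN
read 'y': SCAN → SCAN
read 'x': SCAN → SCAN
read 'y': SCAN → SCAN
read 'y': SCAN → SCAN
read 'x': SCAN → SCAN
read 'y': SCAN → SCAN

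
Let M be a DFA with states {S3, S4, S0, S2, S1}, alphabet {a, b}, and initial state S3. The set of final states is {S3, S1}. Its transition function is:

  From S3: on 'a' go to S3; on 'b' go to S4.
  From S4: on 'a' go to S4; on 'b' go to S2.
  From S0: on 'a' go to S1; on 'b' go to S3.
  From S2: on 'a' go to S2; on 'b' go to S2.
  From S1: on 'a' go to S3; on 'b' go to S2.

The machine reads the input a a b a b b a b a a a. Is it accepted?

start at S3
read 'a': S3 → S3
read 'a': S3 → S3
read 'b': S3 → S4
read 'a': S4 → S4
read 'b': S4 → S2
read 'b': S2 → S2
read 'a': S2 → S2
read 'b': S2 → S2
read 'a': S2 → S2
read 'a': S2 → S2
read 'a': S2 → S2
End state S2 is not accepting.

No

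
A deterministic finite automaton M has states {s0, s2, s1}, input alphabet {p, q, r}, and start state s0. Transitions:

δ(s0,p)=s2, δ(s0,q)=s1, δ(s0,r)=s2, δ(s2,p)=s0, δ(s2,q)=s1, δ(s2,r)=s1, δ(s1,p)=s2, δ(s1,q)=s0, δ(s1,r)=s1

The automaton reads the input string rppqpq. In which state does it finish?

s1

s0 → s2 → s0 → s2 → s1 → s2 → s1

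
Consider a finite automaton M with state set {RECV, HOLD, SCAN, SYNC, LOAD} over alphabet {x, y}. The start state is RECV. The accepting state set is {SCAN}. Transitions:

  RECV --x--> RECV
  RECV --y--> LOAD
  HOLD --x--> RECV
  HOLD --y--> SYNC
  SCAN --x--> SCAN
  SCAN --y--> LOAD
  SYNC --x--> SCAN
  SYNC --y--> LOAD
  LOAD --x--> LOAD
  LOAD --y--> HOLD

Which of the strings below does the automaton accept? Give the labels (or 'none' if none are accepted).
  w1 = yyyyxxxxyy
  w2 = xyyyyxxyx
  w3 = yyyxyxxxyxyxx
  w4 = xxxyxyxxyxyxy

none

w1: Trace: RECV -y-> LOAD -y-> HOLD -y-> SYNC -y-> LOAD -x-> LOAD -x-> LOAD -x-> LOAD -x-> LOAD -y-> HOLD -y-> SYNC  → end SYNC, rejected
w2: Trace: RECV -x-> RECV -y-> LOAD -y-> HOLD -y-> SYNC -y-> LOAD -x-> LOAD -x-> LOAD -y-> HOLD -x-> RECV  → end RECV, rejected
w3: Trace: RECV -y-> LOAD -y-> HOLD -y-> SYNC -x-> SCAN -y-> LOAD -x-> LOAD -x-> LOAD -x-> LOAD -y-> HOLD -x-> RECV -y-> LOAD -x-> LOAD -x-> LOAD  → end LOAD, rejected
w4: Trace: RECV -x-> RECV -x-> RECV -x-> RECV -y-> LOAD -x-> LOAD -y-> HOLD -x-> RECV -x-> RECV -y-> LOAD -x-> LOAD -y-> HOLD -x-> RECV -y-> LOAD  → end LOAD, rejected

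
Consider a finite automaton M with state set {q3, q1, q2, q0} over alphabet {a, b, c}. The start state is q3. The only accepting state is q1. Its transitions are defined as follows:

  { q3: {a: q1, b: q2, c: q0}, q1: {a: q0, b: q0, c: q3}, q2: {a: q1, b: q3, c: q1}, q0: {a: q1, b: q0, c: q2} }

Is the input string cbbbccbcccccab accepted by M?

No

Trace: q3 -c-> q0 -b-> q0 -b-> q0 -b-> q0 -c-> q2 -c-> q1 -b-> q0 -c-> q2 -c-> q1 -c-> q3 -c-> q0 -c-> q2 -a-> q1 -b-> q0
End state q0 is not accepting.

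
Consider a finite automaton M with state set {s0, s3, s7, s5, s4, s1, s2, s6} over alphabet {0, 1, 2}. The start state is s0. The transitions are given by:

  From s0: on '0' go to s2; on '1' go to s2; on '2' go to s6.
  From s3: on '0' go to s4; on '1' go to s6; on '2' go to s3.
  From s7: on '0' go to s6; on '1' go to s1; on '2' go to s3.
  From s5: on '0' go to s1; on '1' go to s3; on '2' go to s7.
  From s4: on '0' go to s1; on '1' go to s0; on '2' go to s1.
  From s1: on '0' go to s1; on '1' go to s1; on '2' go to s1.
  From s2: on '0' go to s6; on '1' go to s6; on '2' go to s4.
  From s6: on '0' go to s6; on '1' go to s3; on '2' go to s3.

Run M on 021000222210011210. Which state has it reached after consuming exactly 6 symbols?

start at s0
read '0': s0 → s2
read '2': s2 → s4
read '1': s4 → s0
read '0': s0 → s2
read '0': s2 → s6
read '0': s6 → s6
After 6 symbols: s6.

s6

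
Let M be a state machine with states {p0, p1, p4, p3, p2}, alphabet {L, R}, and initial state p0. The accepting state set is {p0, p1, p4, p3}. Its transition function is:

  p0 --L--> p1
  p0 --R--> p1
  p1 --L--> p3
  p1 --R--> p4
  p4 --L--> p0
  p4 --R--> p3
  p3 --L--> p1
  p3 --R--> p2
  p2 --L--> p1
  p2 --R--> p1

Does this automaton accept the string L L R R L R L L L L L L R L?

start at p0
read 'L': p0 → p1
read 'L': p1 → p3
read 'R': p3 → p2
read 'R': p2 → p1
read 'L': p1 → p3
read 'R': p3 → p2
read 'L': p2 → p1
read 'L': p1 → p3
read 'L': p3 → p1
read 'L': p1 → p3
read 'L': p3 → p1
read 'L': p1 → p3
read 'R': p3 → p2
read 'L': p2 → p1
End state p1 is accepting.

Yes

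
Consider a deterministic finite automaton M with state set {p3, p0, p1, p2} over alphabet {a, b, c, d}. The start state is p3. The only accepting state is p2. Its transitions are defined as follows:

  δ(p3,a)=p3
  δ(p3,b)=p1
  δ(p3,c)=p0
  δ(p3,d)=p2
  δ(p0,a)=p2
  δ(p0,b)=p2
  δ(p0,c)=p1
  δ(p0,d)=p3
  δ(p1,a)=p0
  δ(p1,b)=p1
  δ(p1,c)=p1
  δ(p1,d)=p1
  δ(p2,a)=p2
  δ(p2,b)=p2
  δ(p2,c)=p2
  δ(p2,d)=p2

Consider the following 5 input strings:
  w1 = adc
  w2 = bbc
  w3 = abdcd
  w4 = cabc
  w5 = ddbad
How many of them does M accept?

3

w1: p3 → p3 → p2 → p2  → end p2, accepted
w2: p3 → p1 → p1 → p1  → end p1, rejected
w3: p3 → p3 → p1 → p1 → p1 → p1  → end p1, rejected
w4: p3 → p0 → p2 → p2 → p2  → end p2, accepted
w5: p3 → p2 → p2 → p2 → p2 → p2  → end p2, accepted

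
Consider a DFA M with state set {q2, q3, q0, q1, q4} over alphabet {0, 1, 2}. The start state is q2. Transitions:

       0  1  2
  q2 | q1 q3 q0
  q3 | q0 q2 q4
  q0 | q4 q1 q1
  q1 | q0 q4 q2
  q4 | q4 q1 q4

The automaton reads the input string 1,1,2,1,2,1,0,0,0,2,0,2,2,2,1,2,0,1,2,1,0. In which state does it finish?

q0

q2 → q3 → q2 → q0 → q1 → q2 → q3 → q0 → q4 → q4 → q4 → q4 → q4 → q4 → q4 → q1 → q2 → q1 → q4 → q4 → q1 → q0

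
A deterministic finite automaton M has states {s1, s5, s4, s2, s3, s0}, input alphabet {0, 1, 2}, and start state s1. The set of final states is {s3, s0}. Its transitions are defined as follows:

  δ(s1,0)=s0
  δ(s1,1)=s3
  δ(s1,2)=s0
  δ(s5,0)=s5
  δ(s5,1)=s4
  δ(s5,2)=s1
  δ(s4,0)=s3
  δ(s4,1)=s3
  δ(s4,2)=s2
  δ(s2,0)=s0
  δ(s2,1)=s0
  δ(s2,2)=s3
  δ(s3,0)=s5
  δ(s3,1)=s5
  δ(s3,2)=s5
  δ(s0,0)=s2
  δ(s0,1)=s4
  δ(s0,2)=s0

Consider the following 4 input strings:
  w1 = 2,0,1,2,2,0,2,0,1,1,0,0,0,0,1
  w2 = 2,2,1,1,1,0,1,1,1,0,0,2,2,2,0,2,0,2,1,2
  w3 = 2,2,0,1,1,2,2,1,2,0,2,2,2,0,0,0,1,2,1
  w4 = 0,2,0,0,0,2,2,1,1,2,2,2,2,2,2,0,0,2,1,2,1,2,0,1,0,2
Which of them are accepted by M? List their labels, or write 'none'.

w1: s1 → s0 → s2 → s0 → s0 → s0 → s2 → s3 → s5 → s4 → s3 → s5 → s5 → s5 → s5 → s4  → end s4, rejected
w2: s1 → s0 → s0 → s4 → s3 → s5 → s5 → s4 → s3 → s5 → s5 → s5 → s1 → s0 → s0 → s2 → s3 → s5 → s1 → s3 → s5  → end s5, rejected
w3: s1 → s0 → s0 → s2 → s0 → s4 → s2 → s3 → s5 → s1 → s0 → s0 → s0 → s0 → s2 → s0 → s2 → s0 → s0 → s4  → end s4, rejected
w4: s1 → s0 → s0 → s2 → s0 → s2 → s3 → s5 → s4 → s3 → s5 → s1 → s0 → s0 → s0 → s0 → s2 → s0 → s0 → s4 → s2 → s0 → s0 → s2 → s0 → s2 → s3  → end s3, accepted

w4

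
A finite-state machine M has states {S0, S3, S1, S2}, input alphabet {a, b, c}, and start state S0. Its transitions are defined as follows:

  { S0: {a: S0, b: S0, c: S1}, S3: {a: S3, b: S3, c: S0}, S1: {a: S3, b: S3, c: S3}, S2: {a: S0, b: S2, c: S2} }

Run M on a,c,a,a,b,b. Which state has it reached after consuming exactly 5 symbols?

S3

S0 → S0 → S1 → S3 → S3 → S3
After 5 symbols: S3.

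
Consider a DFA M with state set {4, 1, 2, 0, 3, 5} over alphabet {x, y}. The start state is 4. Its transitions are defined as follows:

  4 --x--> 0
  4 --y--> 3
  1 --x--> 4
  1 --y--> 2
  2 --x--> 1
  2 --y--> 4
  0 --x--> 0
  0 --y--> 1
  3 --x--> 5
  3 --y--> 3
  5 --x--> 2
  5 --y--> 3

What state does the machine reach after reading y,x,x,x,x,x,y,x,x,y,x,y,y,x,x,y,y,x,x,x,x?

4

4 → 3 → 5 → 2 → 1 → 4 → 0 → 1 → 4 → 0 → 1 → 4 → 3 → 3 → 5 → 2 → 4 → 3 → 5 → 2 → 1 → 4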